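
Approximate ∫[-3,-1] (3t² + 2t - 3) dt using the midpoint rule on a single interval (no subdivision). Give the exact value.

M = (b−a)·f(-2) = 2·(5) = 10.

10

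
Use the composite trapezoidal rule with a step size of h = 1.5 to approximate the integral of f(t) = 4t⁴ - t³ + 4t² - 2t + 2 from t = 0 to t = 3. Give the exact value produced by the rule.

h = (3 − 0)/2 = 1.5.
Nodes t₀,…,t₂ = 0, 1.5, 3.
f(t) = 4t⁴ - t³ + 4t² - 2t + 2: f₀=2, f₁=24.875, f₂=329.
(h/2)·[f₀ + 2f₁ + f₂] = 0.75·(380.75) = 285.5625.

285.5625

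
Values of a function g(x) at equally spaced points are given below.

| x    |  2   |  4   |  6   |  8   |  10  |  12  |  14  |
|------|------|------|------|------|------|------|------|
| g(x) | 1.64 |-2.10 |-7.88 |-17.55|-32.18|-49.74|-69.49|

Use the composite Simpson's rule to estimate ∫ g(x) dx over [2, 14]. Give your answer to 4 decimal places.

-283.6867

h = 2, n = 6.
(h/3)·[y₀ + 4y₁ + 2y₂ + 4y₃ + 2y₄ + 4y₅ + y₆] = 0.666667·(-425.53) = -283.6867.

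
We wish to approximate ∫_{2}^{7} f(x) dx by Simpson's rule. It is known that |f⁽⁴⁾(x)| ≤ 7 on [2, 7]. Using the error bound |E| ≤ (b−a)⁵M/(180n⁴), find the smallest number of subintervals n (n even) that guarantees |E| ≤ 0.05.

8

Need 21875/(180n⁴) ≤ 0.05.
n⁴ ≥ 21875/(180·0.05) = 2430.56 ⇒ n ≥ 7.0214, so the smallest even n is 8. (n must be even for Simpson's rule.)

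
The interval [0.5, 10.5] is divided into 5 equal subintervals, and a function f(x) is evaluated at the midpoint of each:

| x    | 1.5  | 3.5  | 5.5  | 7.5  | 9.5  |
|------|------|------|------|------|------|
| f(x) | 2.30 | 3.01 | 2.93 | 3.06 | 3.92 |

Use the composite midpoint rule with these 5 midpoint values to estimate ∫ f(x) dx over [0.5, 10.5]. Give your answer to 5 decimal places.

h = 2, n = 5.
h·[y(m₁) + y(m₂) + y(m₃) + y(m₄) + y(m₅)] = 2·(15.22) = 30.44000.

30.44000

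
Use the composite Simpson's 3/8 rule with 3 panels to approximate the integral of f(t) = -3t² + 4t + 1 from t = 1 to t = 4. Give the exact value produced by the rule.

h = (4 − 1)/3 = 1.
Nodes t₀,…,t₃ = 1, 2, 3, 4.
f(t) = -3t² + 4t + 1: f₀=2, f₁=-3, f₂=-14, f₃=-31.
(3h/8)·[f₀ + 3f₁ + 3f₂ + f₃] = 0.375·(-80) = -30.

-30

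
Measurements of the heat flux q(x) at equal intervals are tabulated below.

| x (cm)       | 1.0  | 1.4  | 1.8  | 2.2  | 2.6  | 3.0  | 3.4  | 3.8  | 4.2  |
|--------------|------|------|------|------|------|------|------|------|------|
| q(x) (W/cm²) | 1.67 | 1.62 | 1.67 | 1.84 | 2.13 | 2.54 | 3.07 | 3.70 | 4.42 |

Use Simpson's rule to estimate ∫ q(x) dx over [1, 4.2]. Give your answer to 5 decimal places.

7.81733

h = 0.4, n = 8.
(h/3)·[y₀ + 4y₁ + 2y₂ + 4y₃ + 2y₄ + 4y₅ + 2y₆ + 4y₇ + y₈] = 0.133333·(58.63) = 7.81733.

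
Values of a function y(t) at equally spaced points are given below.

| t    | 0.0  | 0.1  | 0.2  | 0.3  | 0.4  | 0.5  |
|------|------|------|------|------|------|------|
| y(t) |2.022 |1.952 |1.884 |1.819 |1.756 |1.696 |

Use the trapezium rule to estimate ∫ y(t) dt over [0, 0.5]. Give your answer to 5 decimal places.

0.92700

h = 0.1, n = 5.
(h/2)·[y₀ + 2y₁ + 2y₂ + 2y₃ + 2y₄ + y₅] = 0.05·(18.540) = 0.92700.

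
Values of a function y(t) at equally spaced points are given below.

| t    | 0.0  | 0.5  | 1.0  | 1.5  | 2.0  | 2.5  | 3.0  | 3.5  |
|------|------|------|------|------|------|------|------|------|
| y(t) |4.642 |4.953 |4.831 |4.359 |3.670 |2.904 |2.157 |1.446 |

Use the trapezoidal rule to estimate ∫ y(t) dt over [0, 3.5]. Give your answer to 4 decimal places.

12.9590

h = 0.5, n = 7.
(h/2)·[y₀ + 2y₁ + 2y₂ + 2y₃ + 2y₄ + 2y₅ + 2y₆ + y₇] = 0.25·(51.836) = 12.9590.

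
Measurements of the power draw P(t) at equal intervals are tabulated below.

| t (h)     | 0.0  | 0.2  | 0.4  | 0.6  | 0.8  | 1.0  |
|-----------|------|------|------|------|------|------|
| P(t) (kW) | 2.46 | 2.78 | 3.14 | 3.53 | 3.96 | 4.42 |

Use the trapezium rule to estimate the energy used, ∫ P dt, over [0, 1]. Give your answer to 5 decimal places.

3.37000

h = 0.2, n = 5.
(h/2)·[y₀ + 2y₁ + 2y₂ + 2y₃ + 2y₄ + y₅] = 0.1·(33.70) = 3.37000.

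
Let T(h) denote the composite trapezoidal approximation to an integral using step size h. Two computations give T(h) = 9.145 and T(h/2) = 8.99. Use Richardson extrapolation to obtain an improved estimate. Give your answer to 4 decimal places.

8.9383

R = (4·T(h/2) − T(h)) / 3 = (4·8.99 − 9.145)/3 = (26.815)/3 = 8.9383.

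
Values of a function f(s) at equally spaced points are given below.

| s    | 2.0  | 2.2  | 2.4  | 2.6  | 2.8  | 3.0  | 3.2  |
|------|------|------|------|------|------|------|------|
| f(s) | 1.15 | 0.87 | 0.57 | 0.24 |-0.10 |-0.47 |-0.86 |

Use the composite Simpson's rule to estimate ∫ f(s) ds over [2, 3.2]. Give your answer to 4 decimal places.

h = 0.2, n = 6.
(h/3)·[y₀ + 4y₁ + 2y₂ + 4y₃ + 2y₄ + 4y₅ + y₆] = 0.066667·(3.79) = 0.2527.

0.2527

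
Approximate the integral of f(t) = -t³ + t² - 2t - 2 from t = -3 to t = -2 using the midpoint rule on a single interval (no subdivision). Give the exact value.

24.875

M = (b−a)·f(-2.5) = 1·(24.875) = 24.875.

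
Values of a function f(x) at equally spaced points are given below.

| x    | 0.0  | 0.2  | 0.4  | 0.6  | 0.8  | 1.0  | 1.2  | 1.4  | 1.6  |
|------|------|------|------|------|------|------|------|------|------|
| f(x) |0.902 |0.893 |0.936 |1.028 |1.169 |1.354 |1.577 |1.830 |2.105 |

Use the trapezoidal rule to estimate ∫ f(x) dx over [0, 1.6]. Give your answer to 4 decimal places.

h = 0.2, n = 8.
(h/2)·[y₀ + 2y₁ + 2y₂ + 2y₃ + 2y₄ + 2y₅ + 2y₆ + 2y₇ + y₈] = 0.1·(20.581) = 2.0581.

2.0581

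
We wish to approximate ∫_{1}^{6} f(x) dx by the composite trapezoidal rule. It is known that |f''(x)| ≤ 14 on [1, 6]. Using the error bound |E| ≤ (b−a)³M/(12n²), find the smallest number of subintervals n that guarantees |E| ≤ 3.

7

Need 1750/(12n²) ≤ 3.
n² ≥ 1750/(12·3) = 48.6111 ⇒ n ≥ 6.9722, so the smallest n is 7.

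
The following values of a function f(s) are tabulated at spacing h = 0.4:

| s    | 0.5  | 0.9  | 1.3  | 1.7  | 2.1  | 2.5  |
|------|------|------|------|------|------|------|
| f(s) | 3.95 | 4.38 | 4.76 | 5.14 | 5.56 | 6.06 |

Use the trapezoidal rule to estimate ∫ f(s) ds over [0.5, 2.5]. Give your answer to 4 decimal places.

9.9380

h = 0.4, n = 5.
(h/2)·[y₀ + 2y₁ + 2y₂ + 2y₃ + 2y₄ + y₅] = 0.2·(49.69) = 9.9380.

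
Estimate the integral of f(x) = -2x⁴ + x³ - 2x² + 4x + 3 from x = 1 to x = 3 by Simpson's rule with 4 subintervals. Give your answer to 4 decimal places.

-72.1667

h = (3 − 1)/4 = 0.5.
Nodes x₀,…,x₄ = 1, 1.5, 2, 2.5, 3.
f(x) = -2x⁴ + x³ - 2x² + 4x + 3: f₀=4, f₁=-2.25, f₂=-21, f₃=-62, f₄=-138.
(h/3)·[f₀ + 4f₁ + 2f₂ + 4f₃ + f₄] = 0.166667·(-433) = -72.1667.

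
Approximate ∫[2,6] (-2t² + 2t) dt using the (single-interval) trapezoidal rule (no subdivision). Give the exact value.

-128

T = (b−a)/2 · [f(2) + f(6)] = 2·[(-4) + (-60)] = -128.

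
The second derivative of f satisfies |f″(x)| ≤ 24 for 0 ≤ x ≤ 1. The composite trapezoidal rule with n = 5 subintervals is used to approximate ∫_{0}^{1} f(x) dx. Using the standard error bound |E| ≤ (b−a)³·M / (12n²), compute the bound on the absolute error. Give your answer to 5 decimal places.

|E| ≤ (1)³·24 / (12·5²) = 24/300 = 0.08000.

0.08000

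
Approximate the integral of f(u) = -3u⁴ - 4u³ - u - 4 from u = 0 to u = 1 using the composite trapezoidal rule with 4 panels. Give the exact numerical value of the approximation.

-6.224609375

h = (1 − 0)/4 = 0.25.
Nodes u₀,…,u₄ = 0, 0.25, 0.5, 0.75, 1.
f(u) = -3u⁴ - 4u³ - u - 4: f₀=-4, f₁=-4.32421875, f₂=-5.1875, f₃=-7.38671875, f₄=-12.
(h/2)·[f₀ + 2f₁ + 2f₂ + 2f₃ + f₄] = 0.125·(-49.796875) = -6.224609375.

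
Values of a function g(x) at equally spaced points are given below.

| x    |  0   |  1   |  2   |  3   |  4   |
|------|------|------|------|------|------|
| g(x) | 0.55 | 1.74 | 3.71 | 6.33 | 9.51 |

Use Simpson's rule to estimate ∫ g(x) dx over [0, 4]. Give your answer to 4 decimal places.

h = 1, n = 4.
(h/3)·[y₀ + 4y₁ + 2y₂ + 4y₃ + y₄] = 0.333333·(49.76) = 16.5867.

16.5867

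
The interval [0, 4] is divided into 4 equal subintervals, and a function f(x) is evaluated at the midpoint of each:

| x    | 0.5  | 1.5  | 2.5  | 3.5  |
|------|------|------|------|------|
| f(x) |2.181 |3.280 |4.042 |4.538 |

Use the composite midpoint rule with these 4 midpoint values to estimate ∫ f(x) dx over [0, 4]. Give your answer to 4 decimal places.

14.0410

h = 1, n = 4.
h·[y(m₁) + y(m₂) + y(m₃) + y(m₄)] = 1·(14.041) = 14.0410.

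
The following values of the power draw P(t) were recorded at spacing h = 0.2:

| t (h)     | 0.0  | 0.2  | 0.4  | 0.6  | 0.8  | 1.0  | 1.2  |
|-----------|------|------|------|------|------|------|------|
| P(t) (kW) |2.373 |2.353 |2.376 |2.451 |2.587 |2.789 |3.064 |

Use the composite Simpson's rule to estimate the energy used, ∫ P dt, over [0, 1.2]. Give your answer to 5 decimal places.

3.04900

h = 0.2, n = 6.
(h/3)·[y₀ + 4y₁ + 2y₂ + 4y₃ + 2y₄ + 4y₅ + y₆] = 0.066667·(45.735) = 3.04900.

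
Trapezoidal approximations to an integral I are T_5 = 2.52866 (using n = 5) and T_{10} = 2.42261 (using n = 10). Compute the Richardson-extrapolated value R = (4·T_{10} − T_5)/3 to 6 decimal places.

2.387260

R = (4·T_{10} − T_5) / 3 = (4·2.42261 − 2.52866)/3 = (7.16178)/3 = 2.387260.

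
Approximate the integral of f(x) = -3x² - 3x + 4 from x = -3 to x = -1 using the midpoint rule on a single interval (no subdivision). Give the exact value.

-4

M = (b−a)·f(-2) = 2·(-2) = -4.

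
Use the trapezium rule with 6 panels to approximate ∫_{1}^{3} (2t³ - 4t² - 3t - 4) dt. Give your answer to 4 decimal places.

-14.3704

h = (3 − 1)/6 = 0.333333.
Nodes t₀,…,t₆ = 1, 1.333333, 1.666667, 2, 2.333333, 2.666667, 3.
f(t) = 2t³ - 4t² - 3t - 4: f₀=-9, f₁=-10.370370, f₂=-10.851852, f₃=-10, f₄=-7.370370, f₅=-2.518519, f₆=5.
(h/2)·[f₀ + 2f₁ + 2f₂ + 2f₃ + 2f₄ + 2f₅ + f₆] = 0.166667·(-86.222222) = -14.3704.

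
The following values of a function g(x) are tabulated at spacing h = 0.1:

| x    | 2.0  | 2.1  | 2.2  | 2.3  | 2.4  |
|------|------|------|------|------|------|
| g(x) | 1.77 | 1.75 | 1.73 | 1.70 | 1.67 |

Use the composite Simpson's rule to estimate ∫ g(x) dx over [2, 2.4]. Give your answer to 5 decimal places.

0.69000

h = 0.1, n = 4.
(h/3)·[y₀ + 4y₁ + 2y₂ + 4y₃ + y₄] = 0.033333·(20.70) = 0.69000.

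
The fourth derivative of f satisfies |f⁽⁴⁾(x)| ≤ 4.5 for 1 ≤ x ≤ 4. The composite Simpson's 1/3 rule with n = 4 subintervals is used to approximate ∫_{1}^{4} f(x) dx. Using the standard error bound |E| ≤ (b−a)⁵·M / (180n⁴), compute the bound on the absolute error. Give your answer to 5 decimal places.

|E| ≤ (3)⁵·4.5 / (180·4⁴) = 1093.5/46080 = 0.02373.

0.02373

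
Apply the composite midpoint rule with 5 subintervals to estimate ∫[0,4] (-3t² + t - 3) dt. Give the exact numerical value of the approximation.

-67.36

h = (4 − 0)/5 = 0.8.
Midpoints m₁,…,m₅ = 0.4, 1.2, 2, 2.8, 3.6.
f(m₁)=-3.08, f(m₂)=-6.12, f(m₃)=-13, f(m₄)=-23.72, f(m₅)=-38.28.
h·[f(m₁) + f(m₂) + f(m₃) + f(m₄) + f(m₅)] = 0.8·(-84.2) = -67.36.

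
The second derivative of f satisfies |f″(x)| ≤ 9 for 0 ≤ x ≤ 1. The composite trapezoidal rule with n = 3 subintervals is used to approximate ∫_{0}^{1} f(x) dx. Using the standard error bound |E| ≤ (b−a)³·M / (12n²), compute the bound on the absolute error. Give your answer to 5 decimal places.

0.08333

|E| ≤ (1)³·9 / (12·3²) = 9/108 = 0.08333.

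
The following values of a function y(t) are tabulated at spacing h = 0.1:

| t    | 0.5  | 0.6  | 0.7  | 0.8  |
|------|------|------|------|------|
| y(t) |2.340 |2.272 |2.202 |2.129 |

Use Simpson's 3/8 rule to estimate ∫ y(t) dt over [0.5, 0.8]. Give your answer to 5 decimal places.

h = 0.1, n = 3.
(3h/8)·[y₀ + 3y₁ + 3y₂ + y₃] = 0.0375·(17.891) = 0.67091.

0.67091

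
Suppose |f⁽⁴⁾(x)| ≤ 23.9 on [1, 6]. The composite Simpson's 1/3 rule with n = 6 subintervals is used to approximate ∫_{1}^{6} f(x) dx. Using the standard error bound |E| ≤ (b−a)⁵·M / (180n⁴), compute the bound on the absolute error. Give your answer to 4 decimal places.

0.3202

|E| ≤ (5)⁵·23.9 / (180·6⁴) = 74687.5/233280 = 0.3202.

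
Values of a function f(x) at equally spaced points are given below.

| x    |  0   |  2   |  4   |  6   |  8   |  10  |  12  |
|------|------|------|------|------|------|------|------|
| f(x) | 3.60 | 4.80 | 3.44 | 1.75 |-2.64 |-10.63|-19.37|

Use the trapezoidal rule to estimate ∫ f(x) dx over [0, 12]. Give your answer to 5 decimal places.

-22.33000

h = 2, n = 6.
(h/2)·[y₀ + 2y₁ + 2y₂ + 2y₃ + 2y₄ + 2y₅ + y₆] = 1·(-22.33) = -22.33000.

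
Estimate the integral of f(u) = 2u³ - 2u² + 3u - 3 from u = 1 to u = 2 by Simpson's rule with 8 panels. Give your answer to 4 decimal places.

h = (2 − 1)/8 = 0.125.
Nodes u₀,…,u₈ = 1, 1.125, 1.25, 1.375, 1.5, 1.625, 1.75, 1.875, 2.
f(u) = 2u³ - 2u² + 3u - 3: f₀=0, f₁=0.69140625, f₂=1.53125, f₃=2.54296875, f₄=3.75, f₅=5.17578125, f₆=6.84375, f₇=8.77734375, f₈=11.
(h/3)·[f₀ + 4f₁ + 2f₂ + 4f₃ + 2f₄ + 4f₅ + 2f₆ + 4f₇ + f₈] = 0.041667·(104) = 4.3333.

4.3333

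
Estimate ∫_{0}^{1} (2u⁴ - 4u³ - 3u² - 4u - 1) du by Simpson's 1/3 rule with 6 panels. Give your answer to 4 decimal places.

h = (1 − 0)/6 = 0.166667.
Nodes u₀,…,u₆ = 0, 0.166667, 0.333333, 0.5, 0.666667, 0.833333, 1.
f(u) = 2u⁴ - 4u³ - 3u² - 4u - 1: f₀=-1, f₁=-1.766975, f₂=-2.790123, f₃=-4.125, f₄=-5.790123, f₅=-7.766975, f₆=-10.
(h/3)·[f₀ + 4f₁ + 2f₂ + 4f₃ + 2f₄ + 4f₅ + f₆] = 0.055556·(-82.796296) = -4.5998.

-4.5998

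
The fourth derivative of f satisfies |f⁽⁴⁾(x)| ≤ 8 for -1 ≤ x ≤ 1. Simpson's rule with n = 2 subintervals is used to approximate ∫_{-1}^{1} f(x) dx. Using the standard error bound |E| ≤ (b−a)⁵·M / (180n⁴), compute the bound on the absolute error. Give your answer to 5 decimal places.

0.08889

|E| ≤ (2)⁵·8 / (180·2⁴) = 256/2880 = 0.08889.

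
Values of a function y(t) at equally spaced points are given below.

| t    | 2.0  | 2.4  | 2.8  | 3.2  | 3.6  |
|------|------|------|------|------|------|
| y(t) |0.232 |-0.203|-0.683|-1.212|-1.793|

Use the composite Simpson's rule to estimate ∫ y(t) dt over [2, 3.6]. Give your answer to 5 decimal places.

h = 0.4, n = 4.
(h/3)·[y₀ + 4y₁ + 2y₂ + 4y₃ + y₄] = 0.133333·(-8.587) = -1.14493.

-1.14493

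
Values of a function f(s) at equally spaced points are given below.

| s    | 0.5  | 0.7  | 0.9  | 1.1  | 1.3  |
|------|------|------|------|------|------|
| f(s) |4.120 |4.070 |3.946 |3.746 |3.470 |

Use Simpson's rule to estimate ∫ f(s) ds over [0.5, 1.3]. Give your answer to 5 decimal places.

h = 0.2, n = 4.
(h/3)·[y₀ + 4y₁ + 2y₂ + 4y₃ + y₄] = 0.066667·(46.746) = 3.11640.

3.11640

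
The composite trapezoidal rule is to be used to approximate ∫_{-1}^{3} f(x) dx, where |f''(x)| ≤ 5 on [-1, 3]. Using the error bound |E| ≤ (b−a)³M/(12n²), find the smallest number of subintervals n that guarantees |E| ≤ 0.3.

Need 320/(12n²) ≤ 0.3.
n² ≥ 320/(12·0.3) = 88.8889 ⇒ n ≥ 9.4281, so the smallest n is 10.

10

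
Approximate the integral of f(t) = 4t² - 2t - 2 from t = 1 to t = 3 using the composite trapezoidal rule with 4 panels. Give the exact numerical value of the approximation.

h = (3 − 1)/4 = 0.5.
Nodes t₀,…,t₄ = 1, 1.5, 2, 2.5, 3.
f(t) = 4t² - 2t - 2: f₀=0, f₁=4, f₂=10, f₃=18, f₄=28.
(h/2)·[f₀ + 2f₁ + 2f₂ + 2f₃ + f₄] = 0.25·(92) = 23.

23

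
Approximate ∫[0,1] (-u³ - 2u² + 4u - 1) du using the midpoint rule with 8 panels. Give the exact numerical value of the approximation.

0.087890625

h = (1 − 0)/8 = 0.125.
Midpoints m₁,…,m₈ = 0.0625, 0.1875, 0.3125, 0.4375, 0.5625, 0.6875, 0.8125, 0.9375.
f(m₁)=-0.758056640625, f(m₂)=-0.326904296875, f(m₃)=0.024169921875, f(m₄)=0.283447265625, f(m₅)=0.439208984375, f(m₆)=0.479736328125, f(m₇)=0.393310546875, f(m₈)=0.168212890625.
h·[f(m₁) + f(m₂) + f(m₃) + f(m₄) + f(m₅) + f(m₆) + f(m₇) + f(m₈)] = 0.125·(0.703125) = 0.087890625.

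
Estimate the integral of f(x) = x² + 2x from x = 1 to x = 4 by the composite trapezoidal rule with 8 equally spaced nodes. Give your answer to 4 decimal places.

h = (4 − 1)/7 = 0.428571.
Nodes x₀,…,x₇ = 1, 1.428571, 1.857143, 2.285714, 2.714286, 3.142857, 3.571429, 4.
f(x) = x² + 2x: f₀=3, f₁=4.897959, f₂=7.163265, f₃=9.795918, f₄=12.795918, f₅=16.163265, f₆=19.897959, f₇=24.
(h/2)·[f₀ + 2f₁ + 2f₂ + 2f₃ + 2f₄ + 2f₅ + 2f₆ + f₇] = 0.214286·(168.428571) = 36.0918.

36.0918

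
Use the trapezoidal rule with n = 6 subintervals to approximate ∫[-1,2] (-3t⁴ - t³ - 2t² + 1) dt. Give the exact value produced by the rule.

-29.21875

h = (2 − (-1))/6 = 0.5.
Nodes t₀,…,t₆ = -1, -0.5, 0, 0.5, 1, 1.5, 2.
f(t) = -3t⁴ - t³ - 2t² + 1: f₀=-3, f₁=0.4375, f₂=1, f₃=0.1875, f₄=-5, f₅=-22.0625, f₆=-63.
(h/2)·[f₀ + 2f₁ + 2f₂ + 2f₃ + 2f₄ + 2f₅ + f₆] = 0.25·(-116.875) = -29.21875.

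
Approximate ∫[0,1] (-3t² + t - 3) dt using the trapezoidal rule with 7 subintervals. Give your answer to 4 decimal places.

-3.5102

h = (1 − 0)/7 = 0.142857.
Nodes t₀,…,t₇ = 0, 0.142857, 0.285714, 0.428571, 0.571429, 0.714286, 0.857143, 1.
f(t) = -3t² + t - 3: f₀=-3, f₁=-2.918367, f₂=-2.959184, f₃=-3.122449, f₄=-3.408163, f₅=-3.816327, f₆=-4.346939, f₇=-5.
(h/2)·[f₀ + 2f₁ + 2f₂ + 2f₃ + 2f₄ + 2f₅ + 2f₆ + f₇] = 0.071429·(-49.142857) = -3.5102.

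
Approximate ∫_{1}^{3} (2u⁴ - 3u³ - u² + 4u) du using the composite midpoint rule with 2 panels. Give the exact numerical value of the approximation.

38.75

h = (3 − 1)/2 = 1.
Midpoints m₁,…,m₂ = 1.5, 2.5.
f(m₁)=3.75, f(m₂)=35.
h·[f(m₁) + f(m₂)] = 1·(38.75) = 38.75.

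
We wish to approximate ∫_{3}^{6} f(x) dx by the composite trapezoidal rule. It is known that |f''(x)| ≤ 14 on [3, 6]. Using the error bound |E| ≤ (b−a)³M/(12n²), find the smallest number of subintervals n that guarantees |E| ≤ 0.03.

Need 378/(12n²) ≤ 0.03.
n² ≥ 378/(12·0.03) = 1050 ⇒ n ≥ 32.4037, so the smallest n is 33.

33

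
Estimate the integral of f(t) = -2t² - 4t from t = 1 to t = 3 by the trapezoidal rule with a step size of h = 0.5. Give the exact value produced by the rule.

h = (3 − 1)/4 = 0.5.
Nodes t₀,…,t₄ = 1, 1.5, 2, 2.5, 3.
f(t) = -2t² - 4t: f₀=-6, f₁=-10.5, f₂=-16, f₃=-22.5, f₄=-30.
(h/2)·[f₀ + 2f₁ + 2f₂ + 2f₃ + f₄] = 0.25·(-134) = -33.5.

-33.5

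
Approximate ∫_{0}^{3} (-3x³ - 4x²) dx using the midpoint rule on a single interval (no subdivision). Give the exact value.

-57.375

M = (b−a)·f(1.5) = 3·(-19.125) = -57.375.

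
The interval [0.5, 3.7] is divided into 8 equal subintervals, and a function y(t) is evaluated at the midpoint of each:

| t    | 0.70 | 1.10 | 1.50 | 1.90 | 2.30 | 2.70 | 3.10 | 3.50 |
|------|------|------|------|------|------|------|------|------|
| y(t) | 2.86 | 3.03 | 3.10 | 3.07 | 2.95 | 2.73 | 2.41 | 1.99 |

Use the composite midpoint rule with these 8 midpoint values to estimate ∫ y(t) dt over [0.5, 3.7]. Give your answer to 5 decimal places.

h = 0.4, n = 8.
h·[y(m₁) + y(m₂) + y(m₃) + y(m₄) + y(m₅) + y(m₆) + y(m₇) + y(m₈)] = 0.4·(22.14) = 8.85600.

8.85600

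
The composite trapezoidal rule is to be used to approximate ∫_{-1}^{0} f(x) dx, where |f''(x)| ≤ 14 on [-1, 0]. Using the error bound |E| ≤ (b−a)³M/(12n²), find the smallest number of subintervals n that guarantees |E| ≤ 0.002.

Need 14/(12n²) ≤ 0.002.
n² ≥ 14/(12·0.002) = 583.333 ⇒ n ≥ 24.1523, so the smallest n is 25.

25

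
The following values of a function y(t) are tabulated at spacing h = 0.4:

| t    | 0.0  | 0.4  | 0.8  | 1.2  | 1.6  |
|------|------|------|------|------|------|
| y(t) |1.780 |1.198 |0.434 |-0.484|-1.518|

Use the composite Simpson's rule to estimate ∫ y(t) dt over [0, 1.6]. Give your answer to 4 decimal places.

0.5315

h = 0.4, n = 4.
(h/3)·[y₀ + 4y₁ + 2y₂ + 4y₃ + y₄] = 0.133333·(3.986) = 0.5315.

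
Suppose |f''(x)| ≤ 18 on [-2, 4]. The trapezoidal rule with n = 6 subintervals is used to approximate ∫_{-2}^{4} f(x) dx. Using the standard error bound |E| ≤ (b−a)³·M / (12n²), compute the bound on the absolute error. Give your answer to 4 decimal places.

|E| ≤ (6)³·18 / (12·6²) = 3888/432 = 9.0000.

9.0000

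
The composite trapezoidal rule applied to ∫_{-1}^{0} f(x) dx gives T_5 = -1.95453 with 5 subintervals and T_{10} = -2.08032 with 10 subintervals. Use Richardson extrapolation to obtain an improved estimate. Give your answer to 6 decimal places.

R = (4·T_{10} − T_5) / 3 = (4·(-2.08032) − (-1.95453))/3 = (-6.36675)/3 = -2.122250.

-2.122250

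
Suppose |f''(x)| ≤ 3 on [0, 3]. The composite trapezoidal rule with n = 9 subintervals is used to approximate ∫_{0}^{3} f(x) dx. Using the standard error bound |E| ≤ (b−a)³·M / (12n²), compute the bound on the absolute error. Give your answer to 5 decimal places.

|E| ≤ (3)³·3 / (12·9²) = 81/972 = 0.08333.

0.08333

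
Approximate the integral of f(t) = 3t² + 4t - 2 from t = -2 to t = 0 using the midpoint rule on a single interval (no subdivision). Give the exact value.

M = (b−a)·f(-1) = 2·(-3) = -6.

-6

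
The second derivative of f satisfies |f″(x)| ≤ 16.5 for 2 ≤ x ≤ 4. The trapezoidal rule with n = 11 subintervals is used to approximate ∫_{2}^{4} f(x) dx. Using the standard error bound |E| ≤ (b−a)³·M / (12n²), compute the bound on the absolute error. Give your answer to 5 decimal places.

|E| ≤ (2)³·16.5 / (12·11²) = 132/1452 = 0.09091.

0.09091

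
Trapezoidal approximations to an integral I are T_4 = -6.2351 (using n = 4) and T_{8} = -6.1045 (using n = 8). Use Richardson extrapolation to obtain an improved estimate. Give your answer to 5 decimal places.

R = (4·T_{8} − T_4) / 3 = (4·(-6.1045) − (-6.2351))/3 = (-18.1829)/3 = -6.06097.

-6.06097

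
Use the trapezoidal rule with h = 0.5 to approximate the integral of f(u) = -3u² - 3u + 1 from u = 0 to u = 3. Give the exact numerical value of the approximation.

-37.875

h = (3 − 0)/6 = 0.5.
Nodes u₀,…,u₆ = 0, 0.5, 1, 1.5, 2, 2.5, 3.
f(u) = -3u² - 3u + 1: f₀=1, f₁=-1.25, f₂=-5, f₃=-10.25, f₄=-17, f₅=-25.25, f₆=-35.
(h/2)·[f₀ + 2f₁ + 2f₂ + 2f₃ + 2f₄ + 2f₅ + f₆] = 0.25·(-151.5) = -37.875.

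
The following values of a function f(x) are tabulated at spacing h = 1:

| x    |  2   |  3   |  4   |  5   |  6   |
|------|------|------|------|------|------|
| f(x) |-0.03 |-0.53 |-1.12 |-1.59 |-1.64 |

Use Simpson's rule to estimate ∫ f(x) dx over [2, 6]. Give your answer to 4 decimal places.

-4.1300

h = 1, n = 4.
(h/3)·[y₀ + 4y₁ + 2y₂ + 4y₃ + y₄] = 0.333333·(-12.39) = -4.1300.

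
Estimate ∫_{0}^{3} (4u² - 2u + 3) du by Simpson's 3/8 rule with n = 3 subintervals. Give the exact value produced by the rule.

h = (3 − 0)/3 = 1.
Nodes u₀,…,u₃ = 0, 1, 2, 3.
f(u) = 4u² - 2u + 3: f₀=3, f₁=5, f₂=15, f₃=33.
(3h/8)·[f₀ + 3f₁ + 3f₂ + f₃] = 0.375·(96) = 36.

36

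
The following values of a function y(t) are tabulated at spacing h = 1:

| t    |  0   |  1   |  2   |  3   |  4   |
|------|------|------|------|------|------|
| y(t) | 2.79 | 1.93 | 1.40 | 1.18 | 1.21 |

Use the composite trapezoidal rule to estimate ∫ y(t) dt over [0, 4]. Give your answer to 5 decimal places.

h = 1, n = 4.
(h/2)·[y₀ + 2y₁ + 2y₂ + 2y₃ + y₄] = 0.5·(13.02) = 6.51000.

6.51000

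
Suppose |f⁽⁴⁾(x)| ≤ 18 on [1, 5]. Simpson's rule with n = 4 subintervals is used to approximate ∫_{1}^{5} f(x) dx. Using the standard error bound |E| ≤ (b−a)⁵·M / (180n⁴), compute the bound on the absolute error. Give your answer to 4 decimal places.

|E| ≤ (4)⁵·18 / (180·4⁴) = 18432/46080 = 0.4000.

0.4000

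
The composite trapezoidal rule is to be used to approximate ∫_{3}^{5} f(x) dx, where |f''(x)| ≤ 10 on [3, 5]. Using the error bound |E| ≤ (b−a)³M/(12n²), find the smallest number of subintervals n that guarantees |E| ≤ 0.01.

Need 80/(12n²) ≤ 0.01.
n² ≥ 80/(12·0.01) = 666.667 ⇒ n ≥ 25.8199, so the smallest n is 26.

26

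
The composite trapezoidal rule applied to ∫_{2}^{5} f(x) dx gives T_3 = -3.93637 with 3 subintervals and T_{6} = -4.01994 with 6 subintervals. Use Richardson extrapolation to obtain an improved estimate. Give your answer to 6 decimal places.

R = (4·T_{6} − T_3) / 3 = (4·(-4.01994) − (-3.93637))/3 = (-12.14339)/3 = -4.047797.

-4.047797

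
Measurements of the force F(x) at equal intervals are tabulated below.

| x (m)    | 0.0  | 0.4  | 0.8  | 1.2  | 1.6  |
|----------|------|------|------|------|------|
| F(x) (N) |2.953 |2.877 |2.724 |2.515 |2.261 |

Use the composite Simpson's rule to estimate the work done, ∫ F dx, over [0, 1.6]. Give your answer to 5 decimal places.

4.29733

h = 0.4, n = 4.
(h/3)·[y₀ + 4y₁ + 2y₂ + 4y₃ + y₄] = 0.133333·(32.230) = 4.29733.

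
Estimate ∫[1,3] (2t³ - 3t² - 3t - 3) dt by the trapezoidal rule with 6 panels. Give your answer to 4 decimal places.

h = (3 − 1)/6 = 0.333333.
Nodes t₀,…,t₆ = 1, 1.333333, 1.666667, 2, 2.333333, 2.666667, 3.
f(t) = 2t³ - 3t² - 3t - 3: f₀=-7, f₁=-7.592593, f₂=-7.074074, f₃=-5, f₄=-0.925926, f₅=5.592593, f₆=15.
(h/2)·[f₀ + 2f₁ + 2f₂ + 2f₃ + 2f₄ + 2f₅ + f₆] = 0.166667·(-22) = -3.6667.

-3.6667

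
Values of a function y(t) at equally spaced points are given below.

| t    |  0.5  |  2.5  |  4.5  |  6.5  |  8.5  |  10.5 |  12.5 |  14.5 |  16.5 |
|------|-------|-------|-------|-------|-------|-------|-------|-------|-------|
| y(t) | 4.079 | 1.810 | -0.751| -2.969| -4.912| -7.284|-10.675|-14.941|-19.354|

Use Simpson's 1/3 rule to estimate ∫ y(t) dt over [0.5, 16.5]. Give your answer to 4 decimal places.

h = 2, n = 8.
(h/3)·[y₀ + 4y₁ + 2y₂ + 4y₃ + 2y₄ + 4y₅ + 2y₆ + 4y₇ + y₈] = 0.666667·(-141.487) = -94.3247.

-94.3247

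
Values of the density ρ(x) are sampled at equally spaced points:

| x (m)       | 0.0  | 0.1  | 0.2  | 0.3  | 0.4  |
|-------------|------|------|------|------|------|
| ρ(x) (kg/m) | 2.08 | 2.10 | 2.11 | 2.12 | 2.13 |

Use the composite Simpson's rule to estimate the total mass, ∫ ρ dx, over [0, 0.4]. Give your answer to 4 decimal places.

h = 0.1, n = 4.
(h/3)·[y₀ + 4y₁ + 2y₂ + 4y₃ + y₄] = 0.033333·(25.31) = 0.8437.

0.8437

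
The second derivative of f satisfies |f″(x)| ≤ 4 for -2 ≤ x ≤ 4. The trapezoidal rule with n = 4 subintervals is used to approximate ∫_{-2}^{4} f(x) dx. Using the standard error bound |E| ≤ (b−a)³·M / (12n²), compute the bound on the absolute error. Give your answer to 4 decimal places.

|E| ≤ (6)³·4 / (12·4²) = 864/192 = 4.5000.

4.5000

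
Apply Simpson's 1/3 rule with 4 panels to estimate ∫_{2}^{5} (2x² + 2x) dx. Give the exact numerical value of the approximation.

h = (5 − 2)/4 = 0.75.
Nodes x₀,…,x₄ = 2, 2.75, 3.5, 4.25, 5.
f(x) = 2x² + 2x: f₀=12, f₁=20.625, f₂=31.5, f₃=44.625, f₄=60.
(h/3)·[f₀ + 4f₁ + 2f₂ + 4f₃ + f₄] = 0.25·(396) = 99.

99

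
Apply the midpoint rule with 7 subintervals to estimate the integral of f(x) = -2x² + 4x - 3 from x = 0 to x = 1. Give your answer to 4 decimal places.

h = (1 − 0)/7 = 0.142857.
Midpoints m₁,…,m₇ = 0.071429, 0.214286, 0.357143, 0.5, 0.642857, 0.785714, 0.928571.
f(m₁)=-2.724490, f(m₂)=-2.234694, f(m₃)=-1.826531, f(m₄)=-1.5, f(m₅)=-1.255102, f(m₆)=-1.091837, f(m₇)=-1.010204.
h·[f(m₁) + f(m₂) + f(m₃) + f(m₄) + f(m₅) + f(m₆) + f(m₇)] = 0.142857·(-11.642857) = -1.6633.

-1.6633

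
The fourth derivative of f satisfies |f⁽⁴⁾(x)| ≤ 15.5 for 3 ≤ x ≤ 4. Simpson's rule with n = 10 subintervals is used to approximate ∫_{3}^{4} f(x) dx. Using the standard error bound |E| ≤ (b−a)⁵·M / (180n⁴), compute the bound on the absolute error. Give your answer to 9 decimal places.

|E| ≤ (1)⁵·15.5 / (180·10⁴) = 15.5/1800000 = 0.000008611.

0.000008611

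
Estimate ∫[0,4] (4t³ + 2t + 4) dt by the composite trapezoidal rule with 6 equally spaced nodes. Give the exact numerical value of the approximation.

298.24

h = (4 − 0)/5 = 0.8.
Nodes t₀,…,t₅ = 0, 0.8, 1.6, 2.4, 3.2, 4.
f(t) = 4t³ + 2t + 4: f₀=4, f₁=7.648, f₂=23.584, f₃=64.096, f₄=141.472, f₅=268.
(h/2)·[f₀ + 2f₁ + 2f₂ + 2f₃ + 2f₄ + f₅] = 0.4·(745.6) = 298.24.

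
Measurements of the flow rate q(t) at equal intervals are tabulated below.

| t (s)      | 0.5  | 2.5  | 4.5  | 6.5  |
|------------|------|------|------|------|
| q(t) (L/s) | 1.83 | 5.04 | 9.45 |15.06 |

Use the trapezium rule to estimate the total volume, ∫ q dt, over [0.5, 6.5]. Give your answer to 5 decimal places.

45.87000

h = 2, n = 3.
(h/2)·[y₀ + 2y₁ + 2y₂ + y₃] = 1·(45.87) = 45.87000.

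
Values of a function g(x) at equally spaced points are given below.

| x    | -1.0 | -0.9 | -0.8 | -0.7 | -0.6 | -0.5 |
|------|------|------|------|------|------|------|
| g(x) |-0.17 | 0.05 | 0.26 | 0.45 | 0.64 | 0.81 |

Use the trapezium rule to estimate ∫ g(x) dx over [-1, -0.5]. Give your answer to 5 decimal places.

h = 0.1, n = 5.
(h/2)·[y₀ + 2y₁ + 2y₂ + 2y₃ + 2y₄ + y₅] = 0.05·(3.44) = 0.17200.

0.17200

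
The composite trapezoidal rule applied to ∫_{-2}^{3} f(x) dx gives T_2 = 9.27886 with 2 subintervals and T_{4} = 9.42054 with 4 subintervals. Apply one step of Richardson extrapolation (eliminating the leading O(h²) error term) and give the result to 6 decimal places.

9.467767

R = (4·T_{4} − T_2) / 3 = (4·9.42054 − 9.27886)/3 = (28.40330)/3 = 9.467767.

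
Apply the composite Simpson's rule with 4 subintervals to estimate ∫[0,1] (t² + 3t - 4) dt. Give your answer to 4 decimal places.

h = (1 − 0)/4 = 0.25.
Nodes t₀,…,t₄ = 0, 0.25, 0.5, 0.75, 1.
f(t) = t² + 3t - 4: f₀=-4, f₁=-3.1875, f₂=-2.25, f₃=-1.1875, f₄=0.
(h/3)·[f₀ + 4f₁ + 2f₂ + 4f₃ + f₄] = 0.083333·(-26) = -2.1667.

-2.1667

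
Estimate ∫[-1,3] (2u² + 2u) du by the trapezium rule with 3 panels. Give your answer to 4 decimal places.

h = (3 − (-1))/3 = 1.333333.
Nodes u₀,…,u₃ = -1, 0.333333, 1.666667, 3.
f(u) = 2u² + 2u: f₀=0, f₁=0.888889, f₂=8.888889, f₃=24.
(h/2)·[f₀ + 2f₁ + 2f₂ + f₃] = 0.666667·(43.555556) = 29.0370.

29.0370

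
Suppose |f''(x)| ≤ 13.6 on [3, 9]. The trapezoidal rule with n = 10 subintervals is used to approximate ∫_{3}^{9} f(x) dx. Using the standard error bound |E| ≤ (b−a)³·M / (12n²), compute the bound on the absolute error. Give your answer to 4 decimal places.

|E| ≤ (6)³·13.6 / (12·10²) = 2937.6/1200 = 2.4480.

2.4480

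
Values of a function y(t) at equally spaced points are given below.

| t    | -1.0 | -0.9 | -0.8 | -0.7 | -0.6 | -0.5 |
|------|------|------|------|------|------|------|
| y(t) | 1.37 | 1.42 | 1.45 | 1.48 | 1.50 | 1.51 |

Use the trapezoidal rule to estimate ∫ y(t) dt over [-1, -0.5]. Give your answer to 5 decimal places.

0.72900

h = 0.1, n = 5.
(h/2)·[y₀ + 2y₁ + 2y₂ + 2y₃ + 2y₄ + y₅] = 0.05·(14.58) = 0.72900.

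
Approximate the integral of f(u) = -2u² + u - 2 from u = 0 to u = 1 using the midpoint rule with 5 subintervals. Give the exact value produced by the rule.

h = (1 − 0)/5 = 0.2.
Midpoints m₁,…,m₅ = 0.1, 0.3, 0.5, 0.7, 0.9.
f(m₁)=-1.92, f(m₂)=-1.88, f(m₃)=-2, f(m₄)=-2.28, f(m₅)=-2.72.
h·[f(m₁) + f(m₂) + f(m₃) + f(m₄) + f(m₅)] = 0.2·(-10.8) = -2.16.

-2.16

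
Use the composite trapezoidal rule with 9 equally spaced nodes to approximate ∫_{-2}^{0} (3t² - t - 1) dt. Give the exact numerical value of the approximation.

8.0625

h = (0 − (-2))/8 = 0.25.
Nodes t₀,…,t₈ = -2, -1.75, -1.5, -1.25, -1, -0.75, -0.5, -0.25, 0.
f(t) = 3t² - t - 1: f₀=13, f₁=9.9375, f₂=7.25, f₃=4.9375, f₄=3, f₅=1.4375, f₆=0.25, f₇=-0.5625, f₈=-1.
(h/2)·[f₀ + 2f₁ + 2f₂ + 2f₃ + 2f₄ + 2f₅ + 2f₆ + 2f₇ + f₈] = 0.125·(64.5) = 8.0625.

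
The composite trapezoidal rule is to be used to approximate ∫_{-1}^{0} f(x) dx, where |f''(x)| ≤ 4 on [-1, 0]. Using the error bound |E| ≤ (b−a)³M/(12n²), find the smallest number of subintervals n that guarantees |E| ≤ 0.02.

5

Need 4/(12n²) ≤ 0.02.
n² ≥ 4/(12·0.02) = 16.6667 ⇒ n ≥ 4.0825, so the smallest n is 5.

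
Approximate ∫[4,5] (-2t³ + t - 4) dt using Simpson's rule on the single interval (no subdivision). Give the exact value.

S = (b−a)/6 · [f(4) + 4f(4.5) + f(5)] = 0.166667·[(-128) + 4·(-181.75) + (-249)] = -184.

-184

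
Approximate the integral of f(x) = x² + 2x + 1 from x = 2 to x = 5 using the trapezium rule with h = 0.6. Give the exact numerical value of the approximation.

63.18

h = (5 − 2)/5 = 0.6.
Nodes x₀,…,x₅ = 2, 2.6, 3.2, 3.8, 4.4, 5.
f(x) = x² + 2x + 1: f₀=9, f₁=12.96, f₂=17.64, f₃=23.04, f₄=29.16, f₅=36.
(h/2)·[f₀ + 2f₁ + 2f₂ + 2f₃ + 2f₄ + f₅] = 0.3·(210.6) = 63.18.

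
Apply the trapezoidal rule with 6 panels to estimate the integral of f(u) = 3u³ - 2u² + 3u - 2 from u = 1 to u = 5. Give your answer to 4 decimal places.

420.7407

h = (5 − 1)/6 = 0.666667.
Nodes u₀,…,u₆ = 1, 1.666667, 2.333333, 3, 3.666667, 4.333333, 5.
f(u) = 3u³ - 2u² + 3u - 2: f₀=2, f₁=11.333333, f₂=32.222222, f₃=70, f₄=130, f₅=217.555556, f₆=338.
(h/2)·[f₀ + 2f₁ + 2f₂ + 2f₃ + 2f₄ + 2f₅ + f₆] = 0.333333·(1262.222222) = 420.7407.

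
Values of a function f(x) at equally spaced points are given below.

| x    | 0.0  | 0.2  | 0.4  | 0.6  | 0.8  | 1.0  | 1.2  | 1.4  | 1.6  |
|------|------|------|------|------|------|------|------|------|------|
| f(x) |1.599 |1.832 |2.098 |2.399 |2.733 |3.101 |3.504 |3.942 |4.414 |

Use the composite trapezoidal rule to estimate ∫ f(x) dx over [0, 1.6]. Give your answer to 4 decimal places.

h = 0.2, n = 8.
(h/2)·[y₀ + 2y₁ + 2y₂ + 2y₃ + 2y₄ + 2y₅ + 2y₆ + 2y₇ + y₈] = 0.1·(45.231) = 4.5231.

4.5231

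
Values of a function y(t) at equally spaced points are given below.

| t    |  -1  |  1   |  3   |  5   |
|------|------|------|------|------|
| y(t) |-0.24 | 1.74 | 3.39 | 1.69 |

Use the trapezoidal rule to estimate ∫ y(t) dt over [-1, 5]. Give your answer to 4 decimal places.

11.7100

h = 2, n = 3.
(h/2)·[y₀ + 2y₁ + 2y₂ + y₃] = 1·(11.71) = 11.7100.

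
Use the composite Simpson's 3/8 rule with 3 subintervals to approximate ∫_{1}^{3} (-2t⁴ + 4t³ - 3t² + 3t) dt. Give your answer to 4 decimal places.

h = (3 − 1)/3 = 0.666667.
Nodes t₀,…,t₃ = 1, 1.666667, 2.333333, 3.
f(t) = -2t⁴ + 4t³ - 3t² + 3t: f₀=2, f₁=-0.246914, f₂=-17.802469, f₃=-72.
(3h/8)·[f₀ + 3f₁ + 3f₂ + f₃] = 0.25·(-124.148148) = -31.0370.

-31.0370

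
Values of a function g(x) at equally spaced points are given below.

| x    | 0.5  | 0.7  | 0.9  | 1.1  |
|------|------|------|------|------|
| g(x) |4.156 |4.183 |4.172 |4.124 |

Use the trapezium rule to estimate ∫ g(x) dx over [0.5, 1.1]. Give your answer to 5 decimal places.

2.49900

h = 0.2, n = 3.
(h/2)·[y₀ + 2y₁ + 2y₂ + y₃] = 0.1·(24.990) = 2.49900.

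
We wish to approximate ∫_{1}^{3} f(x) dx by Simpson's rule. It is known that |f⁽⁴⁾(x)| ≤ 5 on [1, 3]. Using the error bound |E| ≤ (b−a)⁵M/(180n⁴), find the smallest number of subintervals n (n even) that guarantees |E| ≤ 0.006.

4

Need 160/(180n⁴) ≤ 0.006.
n⁴ ≥ 160/(180·0.006) = 148.148 ⇒ n ≥ 3.4888, so the smallest even n is 4. (n must be even for Simpson's rule.)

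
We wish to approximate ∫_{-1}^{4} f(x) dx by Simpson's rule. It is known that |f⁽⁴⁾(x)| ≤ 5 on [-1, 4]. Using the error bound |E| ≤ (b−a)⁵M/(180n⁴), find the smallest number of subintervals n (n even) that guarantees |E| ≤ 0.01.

10

Need 15625/(180n⁴) ≤ 0.01.
n⁴ ≥ 15625/(180·0.01) = 8680.56 ⇒ n ≥ 9.6524, so the smallest even n is 10. (n must be even for Simpson's rule.)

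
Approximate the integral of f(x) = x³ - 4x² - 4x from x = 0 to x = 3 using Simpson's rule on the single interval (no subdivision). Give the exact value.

S = (b−a)/6 · [f(0) + 4f(1.5) + f(3)] = 0.5·[0 + 4·(-11.625) + (-21)] = -33.75.

-33.75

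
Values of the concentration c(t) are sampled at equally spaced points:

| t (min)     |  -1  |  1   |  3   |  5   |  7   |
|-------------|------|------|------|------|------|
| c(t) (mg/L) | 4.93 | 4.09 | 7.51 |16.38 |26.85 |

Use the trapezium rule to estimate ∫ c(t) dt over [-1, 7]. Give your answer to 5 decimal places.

h = 2, n = 4.
(h/2)·[y₀ + 2y₁ + 2y₂ + 2y₃ + y₄] = 1·(87.74) = 87.74000.

87.74000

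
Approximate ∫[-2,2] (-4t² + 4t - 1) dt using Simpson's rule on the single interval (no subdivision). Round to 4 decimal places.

S = (b−a)/6 · [f(-2) + 4f(0) + f(2)] = 0.666667·[(-25) + 4·(-1) + (-9)] = -25.3333.

-25.3333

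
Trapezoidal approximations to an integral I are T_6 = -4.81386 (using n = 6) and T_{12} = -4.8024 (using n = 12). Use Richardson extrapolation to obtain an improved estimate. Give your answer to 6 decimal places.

-4.798580

R = (4·T_{12} − T_6) / 3 = (4·(-4.8024) − (-4.81386))/3 = (-14.39574)/3 = -4.798580.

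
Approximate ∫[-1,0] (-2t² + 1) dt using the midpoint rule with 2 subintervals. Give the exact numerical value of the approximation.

0.375

h = (0 − (-1))/2 = 0.5.
Midpoints m₁,…,m₂ = -0.75, -0.25.
f(m₁)=-0.125, f(m₂)=0.875.
h·[f(m₁) + f(m₂)] = 0.5·(0.75) = 0.375.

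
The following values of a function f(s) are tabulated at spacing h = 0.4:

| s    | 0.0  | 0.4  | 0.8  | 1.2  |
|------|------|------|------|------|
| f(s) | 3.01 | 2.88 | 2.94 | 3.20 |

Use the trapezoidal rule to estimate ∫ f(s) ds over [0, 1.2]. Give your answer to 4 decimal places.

3.5700

h = 0.4, n = 3.
(h/2)·[y₀ + 2y₁ + 2y₂ + y₃] = 0.2·(17.85) = 3.5700.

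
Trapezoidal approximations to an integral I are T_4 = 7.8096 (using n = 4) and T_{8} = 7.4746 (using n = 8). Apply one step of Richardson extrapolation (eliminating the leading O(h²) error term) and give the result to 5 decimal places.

7.36293

R = (4·T_{8} − T_4) / 3 = (4·7.4746 − 7.8096)/3 = (22.0888)/3 = 7.36293.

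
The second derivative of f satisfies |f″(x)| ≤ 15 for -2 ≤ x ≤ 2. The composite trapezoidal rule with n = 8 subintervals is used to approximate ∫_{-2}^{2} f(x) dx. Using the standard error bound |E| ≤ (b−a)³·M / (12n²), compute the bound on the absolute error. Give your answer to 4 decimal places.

1.2500

|E| ≤ (4)³·15 / (12·8²) = 960/768 = 1.2500.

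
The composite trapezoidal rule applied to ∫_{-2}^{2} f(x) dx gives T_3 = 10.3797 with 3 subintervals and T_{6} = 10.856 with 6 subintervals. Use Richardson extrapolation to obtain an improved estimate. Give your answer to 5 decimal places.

R = (4·T_{6} − T_3) / 3 = (4·10.856 − 10.3797)/3 = (33.0443)/3 = 11.01477.

11.01477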